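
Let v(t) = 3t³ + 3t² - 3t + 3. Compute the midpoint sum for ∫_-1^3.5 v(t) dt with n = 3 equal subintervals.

Δt = (3.5 − (-1))/3 = 1.5.
Midpoints: -0.25, 1.25, 2.75.
v(-0.25) = 3.890625, v(1.25) = 9.796875, v(2.75) = 79.828125.
Sum = Δt · [v(-0.25) + v(1.25) + v(2.75)].
Sum = 140.2734375.

140.2734375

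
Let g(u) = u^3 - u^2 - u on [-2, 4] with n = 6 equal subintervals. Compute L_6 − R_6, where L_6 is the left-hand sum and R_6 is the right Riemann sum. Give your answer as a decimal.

L_6 = 5.
R_6 = 59.
L_6 − R_6 = -54.

-54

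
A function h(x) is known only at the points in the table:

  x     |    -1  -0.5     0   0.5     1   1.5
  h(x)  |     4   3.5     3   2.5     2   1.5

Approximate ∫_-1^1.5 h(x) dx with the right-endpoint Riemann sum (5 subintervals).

Δx = 0.5.
Sum = 0.5·[3.5 + 3 + 2.5 + 2 + 1.5] = 6.25.

6.25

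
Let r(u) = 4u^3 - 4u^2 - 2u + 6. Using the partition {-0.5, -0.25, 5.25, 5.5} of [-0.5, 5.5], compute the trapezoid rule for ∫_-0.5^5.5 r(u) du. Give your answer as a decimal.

1420.09375

Subinterval widths: 0.25, 5.5, 0.25.
r(-0.5) = 5.5, r(-0.25) = 6.1875, r(5.25) = 464.0625, r(5.5) = 539.5.
On each subinterval the trapezoid contributes (Δu_i/2)·[r(u_{i-1}) + r(u_i)].
Sum = 1420.09375.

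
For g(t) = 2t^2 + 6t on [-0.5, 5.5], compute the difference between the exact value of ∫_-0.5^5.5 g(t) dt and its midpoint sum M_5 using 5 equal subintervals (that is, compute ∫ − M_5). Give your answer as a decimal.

1.44

Exact integral: ∫_-0.5^5.5 g(t) dt = 201.
M_5 = 199.56.
Error = 201 − 199.56 = 1.44.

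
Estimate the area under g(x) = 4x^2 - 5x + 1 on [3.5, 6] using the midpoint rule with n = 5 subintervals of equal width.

173.75

Δx = (6 − 3.5)/5 = 0.5.
Midpoints: 3.75, 4.25, 4.75, 5.25, 5.75.
g(3.75) = 38.5, g(4.25) = 52, g(4.75) = 67.5, g(5.25) = 85, g(5.75) = 104.5.
Sum = Δx · [g(3.75) + g(4.25) + g(4.75) + g(5.25) + g(5.75)].
Sum = 173.75.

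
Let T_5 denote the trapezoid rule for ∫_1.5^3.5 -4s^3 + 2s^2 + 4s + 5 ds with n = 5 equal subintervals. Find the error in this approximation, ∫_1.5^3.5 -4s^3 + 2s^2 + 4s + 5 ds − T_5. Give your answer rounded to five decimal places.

Exact integral: ∫_1.5^3.5 f(s) ds ≈ -88.6666667.
T_5 = -90.16.
Error ≈ -88.6666667 − (-90.16) ≈ 1.49333.

1.49333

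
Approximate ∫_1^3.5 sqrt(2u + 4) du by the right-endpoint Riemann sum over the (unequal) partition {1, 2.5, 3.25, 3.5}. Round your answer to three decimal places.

Subinterval widths: 1.5, 0.75, 0.25.
Right endpoints: 2.5, 3.25, 3.5.
f(2.5) ≈ 3.000, f(3.25) ≈ 3.240, f(3.5) ≈ 3.317.
Sum = Σ Δu_i · f(u_i).
Sum ≈ 7.759.

7.759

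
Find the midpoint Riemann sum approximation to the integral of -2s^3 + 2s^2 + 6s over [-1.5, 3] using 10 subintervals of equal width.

2.72109375

Δs = (3 − (-1.5))/10 = 0.45.
Midpoints: -1.275, -0.825, -0.375, 0.075, 0.525, 0.975, 1.425, 1.875, 2.325, 2.775.
f(-1.275) = -0.25340625, f(-0.825) = -2.46571875, f(-0.375) = -1.86328125, f(0.075) = 0.46040625, f(0.525) = 3.41184375, f(0.975) = 5.89753125, f(1.425) = 6.82396875, f(1.875) = 5.09765625, f(2.325) = -0.37490625, f(2.775) = -10.68721875.
Sum = Δs · [f(-1.275) + f(-0.825) + f(-0.375) + ...].
Sum = 2.72109375.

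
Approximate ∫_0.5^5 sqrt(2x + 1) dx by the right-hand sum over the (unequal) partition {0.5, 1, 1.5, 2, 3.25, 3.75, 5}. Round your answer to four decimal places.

Subinterval widths: 0.5, 0.5, 0.5, 1.25, 0.5, 1.25.
Right endpoints: 1, 1.5, 2, 3.25, 3.75, 5.
f(1) ≈ 1.7321, f(1.5) ≈ 2.0000, f(2) ≈ 2.2361, f(3.25) ≈ 2.7386, f(3.75) ≈ 2.9155, f(5) ≈ 3.3166.
Sum = Σ Δx_i · f(x_i).
Sum ≈ 12.0108.

12.0108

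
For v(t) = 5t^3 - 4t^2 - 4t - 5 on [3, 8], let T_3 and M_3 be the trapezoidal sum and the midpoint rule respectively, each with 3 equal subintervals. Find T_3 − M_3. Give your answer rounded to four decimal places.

272.5694

T_3 ≈ 4418.796296.
M_3 ≈ 4146.226852.
T_3 − M_3 ≈ 272.5694.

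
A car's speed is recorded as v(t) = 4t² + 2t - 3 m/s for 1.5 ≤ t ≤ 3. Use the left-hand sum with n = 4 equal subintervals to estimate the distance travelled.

Δt = (3 − 1.5)/4 = 0.375.
Left endpoints: 1.5, 1.875, 2.25, 2.625.
v(1.5) = 9, v(1.875) = 14.8125, v(2.25) = 21.75, v(2.625) = 29.8125.
Sum = Δt · [v(1.5) + v(1.875) + v(2.25) + v(2.625)].
Sum = 28.265625.

28.265625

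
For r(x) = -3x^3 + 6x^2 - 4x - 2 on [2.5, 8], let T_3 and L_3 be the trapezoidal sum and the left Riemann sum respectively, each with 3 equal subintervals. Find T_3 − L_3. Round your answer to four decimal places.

T_3 ≈ -2303.545139.
L_3 ≈ -1235.972222.
T_3 − L_3 ≈ -1067.5729.

-1067.5729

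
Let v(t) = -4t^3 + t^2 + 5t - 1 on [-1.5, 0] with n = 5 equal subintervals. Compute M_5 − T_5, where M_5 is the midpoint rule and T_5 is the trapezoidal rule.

-0.3375

M_5 = -1.05.
T_5 = -0.7125.
M_5 − T_5 = -0.3375.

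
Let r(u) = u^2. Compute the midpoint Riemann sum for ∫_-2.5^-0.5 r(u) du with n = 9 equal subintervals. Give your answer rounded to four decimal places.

5.1584

Δu = (-0.5 − (-2.5))/9 = 2/9.
Midpoints: -43/18, -13/6, -35/18, -31/18, -1.5, -23/18, -19/18, -5/6, -11/18.
r(-43/18) = 1849/324, r(-13/6) = 169/36, r(-35/18) = 1225/324, r(-31/18) = 961/324, r(-1.5) = 2.25, r(-23/18) = 529/324, r(-19/18) = 361/324, r(-5/6) = 25/36, r(-11/18) = 121/324.
Sum = Δu · [r(-43/18) + r(-13/6) + r(-35/18) + ...].
Sum ≈ 5.1584.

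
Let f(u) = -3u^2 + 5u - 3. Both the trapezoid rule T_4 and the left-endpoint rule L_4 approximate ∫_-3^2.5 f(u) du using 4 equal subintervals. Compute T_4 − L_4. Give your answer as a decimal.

T_4 = -71.19921875.
L_4 = -95.77734375.
T_4 − L_4 = 24.578125.

24.578125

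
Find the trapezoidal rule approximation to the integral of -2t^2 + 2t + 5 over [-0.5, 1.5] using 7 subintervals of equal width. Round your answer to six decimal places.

Δt = (1.5 − (-0.5))/7 = 2/7.
f(-0.5) = 3.5, f(-3/14) = 439/98, f(1/14) = 503/98, f(5/14) = 535/98, f(9/14) = 535/98, f(13/14) = 503/98, f(17/14) = 439/98, f(1.5) = 3.5.
T_7 = (Δt/2)·[f(t_0) + 2f(t_1) + ... + 2f(t_{6}) + f(t_7)].
Sum ≈ 9.612245.

9.612245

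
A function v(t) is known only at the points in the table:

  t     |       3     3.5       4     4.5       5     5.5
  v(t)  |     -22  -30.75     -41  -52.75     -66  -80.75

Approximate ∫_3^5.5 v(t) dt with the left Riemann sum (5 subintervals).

-106.25

Δt = 0.5.
Sum = 0.5·[(-22) + (-30.75) + (-41) + (-52.75) + (-66)] = -106.25.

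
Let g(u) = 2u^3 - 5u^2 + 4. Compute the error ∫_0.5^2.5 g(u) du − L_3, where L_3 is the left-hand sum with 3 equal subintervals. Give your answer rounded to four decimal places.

-0.2593

Exact integral: ∫_0.5^2.5 g(u) du ≈ 1.666667.
L_3 ≈ 1.925926.
Error ≈ 1.666667 − 1.925926 ≈ -0.2593.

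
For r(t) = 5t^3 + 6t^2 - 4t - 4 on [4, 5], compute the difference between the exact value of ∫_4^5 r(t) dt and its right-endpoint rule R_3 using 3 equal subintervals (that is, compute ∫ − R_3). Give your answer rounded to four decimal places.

-60.5278

Exact integral: ∫_4^5 r(t) dt = 561.25.
R_3 ≈ 621.777778.
Error ≈ 561.25 − 621.777778 ≈ -60.5278.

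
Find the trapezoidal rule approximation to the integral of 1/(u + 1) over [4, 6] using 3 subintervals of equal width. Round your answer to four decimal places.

0.3372

Δu = (6 − 4)/3 = 2/3.
f(4) = 0.2, f(14/3) = 3/17, f(16/3) = 3/19, f(6) = 1/7.
T_3 = (Δu/2)·[f(u_0) + 2f(u_1) + 2f(u_2) + f(u_3)].
Sum ≈ 0.3372.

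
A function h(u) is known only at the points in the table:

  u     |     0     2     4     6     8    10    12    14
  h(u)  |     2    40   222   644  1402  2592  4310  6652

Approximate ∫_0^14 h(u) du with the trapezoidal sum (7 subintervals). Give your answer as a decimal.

25074

Δu = 2.
T_7 = (2/2)·[2 + 2·40 + 2·222 + 2·644 + 2·1402 + 2·2592 + 2·4310 + 6652] = 25074.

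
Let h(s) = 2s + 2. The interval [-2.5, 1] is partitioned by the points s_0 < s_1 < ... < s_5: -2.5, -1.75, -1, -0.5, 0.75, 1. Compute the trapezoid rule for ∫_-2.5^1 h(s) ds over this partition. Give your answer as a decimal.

Subinterval widths: 0.75, 0.75, 0.5, 1.25, 0.25.
h(-2.5) = -3, h(-1.75) = -1.5, h(-1) = 0, h(-0.5) = 1, h(0.75) = 3.5, h(1) = 4.
On each subinterval the trapezoid contributes (Δs_i/2)·[h(s_{i-1}) + h(s_i)].
Sum = 1.75.

1.75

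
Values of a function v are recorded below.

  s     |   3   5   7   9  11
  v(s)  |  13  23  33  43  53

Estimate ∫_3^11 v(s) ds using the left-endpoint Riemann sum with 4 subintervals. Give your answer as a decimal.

Δs = 2.
Sum = 2·[13 + 23 + 33 + 43] = 224.

224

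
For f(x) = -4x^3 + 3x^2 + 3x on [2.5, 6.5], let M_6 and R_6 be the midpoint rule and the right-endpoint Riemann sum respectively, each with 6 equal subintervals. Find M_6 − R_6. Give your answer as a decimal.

328

M_6 ≈ -1425.444444.
R_6 ≈ -1753.444444.
M_6 − R_6 = 328.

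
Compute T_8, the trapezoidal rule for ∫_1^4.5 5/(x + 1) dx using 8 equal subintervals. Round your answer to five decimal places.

Δx = (4.5 − 1)/8 = 0.4375.
f(1) = 2.5, f(1.4375) = 80/39, f(1.875) = 40/23, f(2.3125) = 80/53, f(2.75) = 4/3, f(3.1875) = 80/67, f(3.625) = 40/37, f(4.0625) = 80/81, f(4.5) = 10/11.
T_8 = (Δx/2)·[f(x_0) + 2f(x_1) + ... + 2f(x_{7}) + f(x_8)].
Sum ≈ 5.07521.

5.07521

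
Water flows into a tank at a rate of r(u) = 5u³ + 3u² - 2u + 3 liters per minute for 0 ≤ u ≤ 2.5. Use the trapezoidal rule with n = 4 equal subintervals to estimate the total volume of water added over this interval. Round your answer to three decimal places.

69.243

Δu = (2.5 − 0)/4 = 0.625.
r(0) = 3, r(0.625) = 2121/512, r(1.25) = 14.953125, r(1.875) = 21891/512, r(2.5) = 94.875.
T_4 = (Δu/2)·[r(u_0) + 2r(u_1) + 2r(u_2) + 2r(u_3) + r(u_4)].
Sum ≈ 69.243.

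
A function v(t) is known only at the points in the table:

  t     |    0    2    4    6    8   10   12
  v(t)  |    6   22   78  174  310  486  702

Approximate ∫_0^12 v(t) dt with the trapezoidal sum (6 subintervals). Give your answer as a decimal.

2848

Δt = 2.
T_6 = (2/2)·[6 + 2·22 + 2·78 + 2·174 + 2·310 + 2·486 + 702] = 2848.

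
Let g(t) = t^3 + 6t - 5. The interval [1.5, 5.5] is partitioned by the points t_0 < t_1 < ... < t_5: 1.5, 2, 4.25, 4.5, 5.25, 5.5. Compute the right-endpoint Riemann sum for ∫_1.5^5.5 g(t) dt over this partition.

Subinterval widths: 0.5, 2.25, 0.25, 0.75, 0.25.
Right endpoints: 2, 4.25, 4.5, 5.25, 5.5.
g(2) = 15, g(4.25) = 97.265625, g(4.5) = 113.125, g(5.25) = 171.203125, g(5.5) = 194.375.
Sum = Σ Δt_i · g(t_i).
Sum = 431.625.

431.625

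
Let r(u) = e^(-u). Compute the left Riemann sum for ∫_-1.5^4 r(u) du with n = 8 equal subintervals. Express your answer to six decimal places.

6.172092

Δu = (4 − (-1.5))/8 = 0.6875.
Left endpoints: -1.5, -0.8125, -0.125, 0.5625, 1.25, 1.9375, 2.625, 3.3125.
r(-1.5) ≈ 4.481689, r(-0.8125) ≈ 2.253535, r(-0.125) ≈ 1.133148, r(0.5625) ≈ 0.569783, r(1.25) ≈ 0.286505, r(1.9375) ≈ 0.144064, r(2.625) ≈ 0.072440, r(3.3125) ≈ 0.036425.
Sum = Δu · [r(-1.5) + r(-0.8125) + r(-0.125) + ...].
Sum ≈ 6.172092.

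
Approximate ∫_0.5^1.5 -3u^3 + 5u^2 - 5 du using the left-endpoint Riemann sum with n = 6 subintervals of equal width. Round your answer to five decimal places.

-3.37269

Δu = (1.5 − 0.5)/6 = 1/6.
Left endpoints: 0.5, 2/3, 5/6, 1, 7/6, 4/3.
f(0.5) = -4.125, f(2/3) = -11/3, f(5/6) = -235/72, f(1) = -3, f(7/6) = -71/24, f(4/3) = -29/9.
Sum = Δu · [f(0.5) + f(2/3) + f(5/6) + ...].
Sum ≈ -3.37269.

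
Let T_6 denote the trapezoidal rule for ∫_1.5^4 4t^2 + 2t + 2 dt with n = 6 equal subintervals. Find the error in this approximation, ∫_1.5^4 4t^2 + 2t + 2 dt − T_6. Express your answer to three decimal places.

-0.289

Exact integral: ∫_1.5^4 f(t) dt ≈ 99.58333.
T_6 ≈ 99.87269.
Error ≈ 99.58333 − 99.87269 ≈ -0.289.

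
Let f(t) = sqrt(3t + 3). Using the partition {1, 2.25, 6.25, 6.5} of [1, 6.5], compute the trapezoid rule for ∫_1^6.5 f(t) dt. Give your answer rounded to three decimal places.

20.231

Subinterval widths: 1.25, 4, 0.25.
f(1) ≈ 2.449, f(2.25) ≈ 3.122, f(6.25) ≈ 4.664, f(6.5) ≈ 4.743.
On each subinterval the trapezoid contributes (Δt_i/2)·[f(t_{i-1}) + f(t_i)].
Sum ≈ 20.231.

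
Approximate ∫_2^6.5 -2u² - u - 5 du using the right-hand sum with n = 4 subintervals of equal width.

Δu = (6.5 − 2)/4 = 1.125.
Right endpoints: 3.125, 4.25, 5.375, 6.5.
f(3.125) = -27.65625, f(4.25) = -45.375, f(5.375) = -68.15625, f(6.5) = -96.
Sum = Δu · [f(3.125) + f(4.25) + f(5.375) + f(6.5)].
Sum = -266.8359375.

-266.8359375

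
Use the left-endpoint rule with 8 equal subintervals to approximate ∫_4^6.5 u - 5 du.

0.234375

Δu = (6.5 − 4)/8 = 0.3125.
Left endpoints: 4, 4.3125, 4.625, 4.9375, 5.25, 5.5625, 5.875, 6.1875.
f(4) = -1, f(4.3125) = -0.6875, f(4.625) = -0.375, f(4.9375) = -0.0625, f(5.25) = 0.25, f(5.5625) = 0.5625, f(5.875) = 0.875, f(6.1875) = 1.1875.
Sum = Δu · [f(4) + f(4.3125) + f(4.625) + ...].
Sum = 0.234375.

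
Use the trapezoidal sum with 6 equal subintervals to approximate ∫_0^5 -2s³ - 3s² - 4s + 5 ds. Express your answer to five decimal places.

Δs = (5 − 0)/6 = 5/6.
f(0) = 5, f(5/6) = -85/54, f(5/3) = -520/27, f(2.5) = -55, f(10/3) = -3125/27, f(25/6) = -11255/54, f(5) = -340.
T_6 = (Δs/2)·[f(s_0) + 2f(s_1) + ... + 2f(s_{5}) + f(s_6)].
Sum ≈ -472.91667.

-472.91667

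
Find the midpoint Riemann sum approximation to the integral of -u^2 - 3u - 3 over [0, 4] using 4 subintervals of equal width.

Δu = (4 − 0)/4 = 1.
Midpoints: 0.5, 1.5, 2.5, 3.5.
f(0.5) = -4.75, f(1.5) = -9.75, f(2.5) = -16.75, f(3.5) = -25.75.
Sum = Δu · [f(0.5) + f(1.5) + f(2.5) + f(3.5)].
Sum = -57.

-57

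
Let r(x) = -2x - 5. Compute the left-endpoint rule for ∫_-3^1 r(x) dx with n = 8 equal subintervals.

-10

Δx = (1 − (-3))/8 = 0.5.
Left endpoints: -3, -2.5, -2, -1.5, -1, -0.5, 0, 0.5.
r(-3) = 1, r(-2.5) = 0, r(-2) = -1, r(-1.5) = -2, r(-1) = -3, r(-0.5) = -4, r(0) = -5, r(0.5) = -6.
Sum = Δx · [r(-3) + r(-2.5) + r(-2) + ...].
Sum = -10.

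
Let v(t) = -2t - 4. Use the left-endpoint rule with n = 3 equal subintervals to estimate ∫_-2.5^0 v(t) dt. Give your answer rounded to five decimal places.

Δt = (0 − (-2.5))/3 = 5/6.
Left endpoints: -2.5, -5/3, -5/6.
v(-2.5) = 1, v(-5/3) = -2/3, v(-5/6) = -7/3.
Sum = Δt · [v(-2.5) + v(-5/3) + v(-5/6)].
Sum ≈ -1.66667.

-1.66667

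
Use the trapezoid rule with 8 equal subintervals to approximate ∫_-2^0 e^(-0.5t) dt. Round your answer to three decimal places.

3.441

Δt = (0 − (-2))/8 = 0.25.
f(-2) ≈ 2.718, f(-1.75) ≈ 2.399, f(-1.5) ≈ 2.117, f(-1.25) ≈ 1.868, f(-1) ≈ 1.649, f(-0.75) ≈ 1.455, f(-0.5) ≈ 1.284, f(-0.25) ≈ 1.133, f(0) ≈ 1.000.
T_8 = (Δt/2)·[f(t_0) + 2f(t_1) + ... + 2f(t_{7}) + f(t_8)].
Sum ≈ 3.441.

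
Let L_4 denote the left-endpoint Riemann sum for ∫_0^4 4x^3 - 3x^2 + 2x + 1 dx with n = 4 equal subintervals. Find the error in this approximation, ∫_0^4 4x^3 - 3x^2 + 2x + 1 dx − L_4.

Exact integral: ∫_0^4 f(x) dx = 212.
L_4 = 118.
Error = 212 − 118 = 94.

94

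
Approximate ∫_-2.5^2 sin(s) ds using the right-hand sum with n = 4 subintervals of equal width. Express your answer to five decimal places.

Δs = (2 − (-2.5))/4 = 1.125.
Right endpoints: -1.375, -0.25, 0.875, 2.
f(-1.375) ≈ -0.98089, f(-0.25) ≈ -0.24740, f(0.875) ≈ 0.76754, f(2) ≈ 0.90930.
Sum = Δs · [f(-1.375) + f(-0.25) + f(0.875) + f(2)].
Sum ≈ 0.50461.

0.50461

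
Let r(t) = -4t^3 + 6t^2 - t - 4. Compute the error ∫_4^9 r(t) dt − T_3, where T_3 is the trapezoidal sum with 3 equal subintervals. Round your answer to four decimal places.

166.6667

Exact integral: ∫_4^9 r(t) dt = -5027.5.
T_3 ≈ -5194.166667.
Error ≈ -5027.5 − (-5194.166667) ≈ 166.6667.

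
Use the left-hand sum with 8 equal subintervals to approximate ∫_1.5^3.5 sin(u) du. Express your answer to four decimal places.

1.1705

Δu = (3.5 − 1.5)/8 = 0.25.
Left endpoints: 1.5, 1.75, 2, 2.25, 2.5, 2.75, 3, 3.25.
f(1.5) ≈ 0.9975, f(1.75) ≈ 0.9840, f(2) ≈ 0.9093, f(2.25) ≈ 0.7781, f(2.5) ≈ 0.5985, f(2.75) ≈ 0.3817, f(3) ≈ 0.1411, f(3.25) ≈ -0.1082.
Sum = Δu · [f(1.5) + f(1.75) + f(2) + ...].
Sum ≈ 1.1705.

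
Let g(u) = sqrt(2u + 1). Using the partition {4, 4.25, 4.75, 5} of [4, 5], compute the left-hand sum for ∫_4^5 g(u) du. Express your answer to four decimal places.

Subinterval widths: 0.25, 0.5, 0.25.
Left endpoints: 4, 4.25, 4.75.
g(4) ≈ 3.0000, g(4.25) ≈ 3.0822, g(4.75) ≈ 3.2404.
Sum = Σ Δu_i · g(u_i).
Sum ≈ 3.1012.

3.1012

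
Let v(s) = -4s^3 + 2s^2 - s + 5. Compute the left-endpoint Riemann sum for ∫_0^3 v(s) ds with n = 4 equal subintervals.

Δs = (3 − 0)/4 = 0.75.
Left endpoints: 0, 0.75, 1.5, 2.25.
v(0) = 5, v(0.75) = 3.6875, v(1.5) = -5.5, v(2.25) = -32.6875.
Sum = Δs · [v(0) + v(0.75) + v(1.5) + v(2.25)].
Sum = -22.125.

-22.125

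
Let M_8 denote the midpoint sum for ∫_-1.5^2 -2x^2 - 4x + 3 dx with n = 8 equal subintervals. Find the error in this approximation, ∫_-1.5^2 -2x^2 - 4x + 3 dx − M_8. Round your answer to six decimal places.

-0.111654

Exact integral: ∫_-1.5^2 f(x) dx ≈ -0.58333333.
M_8 ≈ -0.47167969.
Error ≈ -0.58333333 − (-0.47167969) ≈ -0.111654.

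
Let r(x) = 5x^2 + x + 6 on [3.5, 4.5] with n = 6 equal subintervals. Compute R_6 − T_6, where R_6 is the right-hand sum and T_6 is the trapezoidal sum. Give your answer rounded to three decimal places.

3.417

R_6 ≈ 93.85648.
T_6 ≈ 90.43981.
R_6 − T_6 ≈ 3.417.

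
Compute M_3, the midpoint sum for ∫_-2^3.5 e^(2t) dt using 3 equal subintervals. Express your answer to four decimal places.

Δt = (3.5 − (-2))/3 = 11/6.
Midpoints: -13/12, 0.75, 31/12.
f(-13/12) ≈ 0.1146, f(0.75) ≈ 4.4817, f(31/12) ≈ 175.3294.
Sum = Δt · [f(-13/12) + f(0.75) + f(31/12)].
Sum ≈ 329.8637.

329.8637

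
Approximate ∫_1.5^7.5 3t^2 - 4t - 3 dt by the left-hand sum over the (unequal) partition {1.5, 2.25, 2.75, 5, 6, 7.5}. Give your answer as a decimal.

Subinterval widths: 0.75, 0.5, 2.25, 1, 1.5.
Left endpoints: 1.5, 2.25, 2.75, 5, 6.
f(1.5) = -2.25, f(2.25) = 3.1875, f(2.75) = 8.6875, f(5) = 52, f(6) = 81.
Sum = Σ Δt_i · f(t_i).
Sum = 192.953125.

192.953125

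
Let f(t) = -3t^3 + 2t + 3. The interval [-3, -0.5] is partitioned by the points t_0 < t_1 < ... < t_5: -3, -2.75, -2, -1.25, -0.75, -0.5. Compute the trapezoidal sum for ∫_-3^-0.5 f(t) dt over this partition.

Subinterval widths: 0.25, 0.75, 0.75, 0.5, 0.25.
f(-3) = 78, f(-2.75) = 59.890625, f(-2) = 23, f(-1.25) = 6.359375, f(-0.75) = 2.765625, f(-0.5) = 2.375.
On each subinterval the trapezoid contributes (Δt_i/2)·[f(t_{i-1}) + f(t_i)].
Sum = 62.25390625.

62.25390625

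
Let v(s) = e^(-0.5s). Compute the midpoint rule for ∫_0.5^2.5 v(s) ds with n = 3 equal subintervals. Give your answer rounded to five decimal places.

0.98005

Δs = (2.5 − 0.5)/3 = 2/3.
Midpoints: 5/6, 1.5, 13/6.
v(5/6) ≈ 0.65924, v(1.5) ≈ 0.47237, v(13/6) ≈ 0.33847.
Sum = Δs · [v(5/6) + v(1.5) + v(13/6)].
Sum ≈ 0.98005.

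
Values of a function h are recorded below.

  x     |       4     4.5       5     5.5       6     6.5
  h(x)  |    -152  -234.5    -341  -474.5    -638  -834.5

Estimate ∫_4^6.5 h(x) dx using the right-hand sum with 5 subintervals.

Δx = 0.5.
Sum = 0.5·[(-234.5) + (-341) + (-474.5) + (-638) + (-834.5)] = -1261.25.

-1261.25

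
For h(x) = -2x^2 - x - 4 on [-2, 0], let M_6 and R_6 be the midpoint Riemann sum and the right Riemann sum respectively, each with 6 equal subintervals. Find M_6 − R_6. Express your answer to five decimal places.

M_6 ≈ -11.2962963.
R_6 ≈ -10.4074074.
M_6 − R_6 ≈ -0.88889.

-0.88889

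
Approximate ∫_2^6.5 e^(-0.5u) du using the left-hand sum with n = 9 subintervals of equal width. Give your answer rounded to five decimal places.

0.74391

Δu = (6.5 − 2)/9 = 0.5.
Left endpoints: 2, 2.5, 3, 3.5, 4, 4.5, 5, 5.5, 6.
f(2) ≈ 0.36788, f(2.5) ≈ 0.28650, f(3) ≈ 0.22313, f(3.5) ≈ 0.17377, f(4) ≈ 0.13534, f(4.5) ≈ 0.10540, f(5) ≈ 0.08208, f(5.5) ≈ 0.06393, f(6) ≈ 0.04979.
Sum = Δu · [f(2) + f(2.5) + f(3) + ...].
Sum ≈ 0.74391.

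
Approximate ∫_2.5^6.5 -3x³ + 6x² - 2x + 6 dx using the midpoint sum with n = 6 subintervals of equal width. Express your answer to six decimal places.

-798.388889

Δx = (6.5 − 2.5)/6 = 2/3.
Midpoints: 17/6, 3.5, 25/6, 29/6, 5.5, 37/6.
f(17/6) = -1421/72, f(3.5) = -56.125, f(25/6) = -8293/72, f(29/6) = -14561/72, f(5.5) = -322.625, f(37/6) = -34681/72.
Sum = Δx · [f(17/6) + f(3.5) + f(25/6) + ...].
Sum ≈ -798.388889.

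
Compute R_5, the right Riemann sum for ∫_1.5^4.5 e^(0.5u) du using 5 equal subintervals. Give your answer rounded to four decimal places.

17.0631

Δu = (4.5 − 1.5)/5 = 0.6.
Right endpoints: 2.1, 2.7, 3.3, 3.9, 4.5.
f(2.1) ≈ 2.8577, f(2.7) ≈ 3.8574, f(3.3) ≈ 5.2070, f(3.9) ≈ 7.0287, f(4.5) ≈ 9.4877.
Sum = Δu · [f(2.1) + f(2.7) + f(3.3) + f(3.9) + f(4.5)].
Sum ≈ 17.0631.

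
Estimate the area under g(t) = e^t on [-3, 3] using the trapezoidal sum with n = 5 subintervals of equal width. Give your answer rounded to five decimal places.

22.38425

Δt = (3 − (-3))/5 = 1.2.
g(-3) ≈ 0.04979, g(-1.8) ≈ 0.16530, g(-0.6) ≈ 0.54881, g(0.6) ≈ 1.82212, g(1.8) ≈ 6.04965, g(3) ≈ 20.08554.
T_5 = (Δt/2)·[g(t_0) + 2g(t_1) + ... + 2g(t_{4}) + g(t_5)].
Sum ≈ 22.38425.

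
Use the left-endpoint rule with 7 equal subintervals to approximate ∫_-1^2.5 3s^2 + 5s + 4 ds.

Δs = (2.5 − (-1))/7 = 0.5.
Left endpoints: -1, -0.5, 0, 0.5, 1, 1.5, 2.
f(-1) = 2, f(-0.5) = 2.25, f(0) = 4, f(0.5) = 7.25, f(1) = 12, f(1.5) = 18.25, f(2) = 26.
Sum = Δs · [f(-1) + f(-0.5) + f(0) + ...].
Sum = 35.875.

35.875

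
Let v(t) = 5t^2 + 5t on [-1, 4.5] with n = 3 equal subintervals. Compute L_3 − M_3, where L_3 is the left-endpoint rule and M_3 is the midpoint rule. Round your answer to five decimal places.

-90.32986

L_3 ≈ 103.6342593.
M_3 ≈ 193.9641204.
L_3 − M_3 ≈ -90.32986.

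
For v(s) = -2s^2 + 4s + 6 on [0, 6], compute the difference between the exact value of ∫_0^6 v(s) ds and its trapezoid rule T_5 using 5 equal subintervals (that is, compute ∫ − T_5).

2.88

Exact integral: ∫_0^6 v(s) ds = -36.
T_5 = -38.88.
Error = -36 − (-38.88) = 2.88.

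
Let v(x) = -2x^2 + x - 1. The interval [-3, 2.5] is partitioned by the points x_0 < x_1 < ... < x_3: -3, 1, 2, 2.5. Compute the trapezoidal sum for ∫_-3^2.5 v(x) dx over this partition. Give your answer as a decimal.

-57

Subinterval widths: 4, 1, 0.5.
v(-3) = -22, v(1) = -2, v(2) = -7, v(2.5) = -11.
On each subinterval the trapezoid contributes (Δx_i/2)·[v(x_{i-1}) + v(x_i)].
Sum = -57.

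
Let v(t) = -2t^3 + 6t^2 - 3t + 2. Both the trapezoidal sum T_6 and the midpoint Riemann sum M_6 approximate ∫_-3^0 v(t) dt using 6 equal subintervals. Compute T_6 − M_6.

2.8125

T_6 = 115.875.
M_6 = 113.0625.
T_6 − M_6 = 2.8125.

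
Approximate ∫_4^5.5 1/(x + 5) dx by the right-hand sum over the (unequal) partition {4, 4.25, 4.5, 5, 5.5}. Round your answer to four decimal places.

0.1510

Subinterval widths: 0.25, 0.25, 0.5, 0.5.
Right endpoints: 4.25, 4.5, 5, 5.5.
f(4.25) = 4/37, f(4.5) = 2/19, f(5) = 0.1, f(5.5) = 2/21.
Sum = Σ Δx_i · f(x_i).
Sum ≈ 0.1510.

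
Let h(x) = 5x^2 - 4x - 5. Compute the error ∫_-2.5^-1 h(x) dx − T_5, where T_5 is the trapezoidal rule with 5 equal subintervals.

Exact integral: ∫_-2.5^-1 h(x) dx = 27.375.
T_5 = 27.4875.
Error = 27.375 − 27.4875 = -0.1125.

-0.1125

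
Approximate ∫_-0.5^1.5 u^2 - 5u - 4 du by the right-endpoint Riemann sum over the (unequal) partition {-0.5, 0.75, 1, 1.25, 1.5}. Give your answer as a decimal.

-15.46875

Subinterval widths: 1.25, 0.25, 0.25, 0.25.
Right endpoints: 0.75, 1, 1.25, 1.5.
f(0.75) = -7.1875, f(1) = -8, f(1.25) = -8.6875, f(1.5) = -9.25.
Sum = Σ Δu_i · f(u_i).
Sum = -15.46875.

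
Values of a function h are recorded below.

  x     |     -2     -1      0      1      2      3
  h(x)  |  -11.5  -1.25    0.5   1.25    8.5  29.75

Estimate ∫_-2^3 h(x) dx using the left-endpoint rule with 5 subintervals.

Δx = 1.
Sum = 1·[(-11.5) + (-1.25) + 0.5 + 1.25 + 8.5] = -2.5.

-2.5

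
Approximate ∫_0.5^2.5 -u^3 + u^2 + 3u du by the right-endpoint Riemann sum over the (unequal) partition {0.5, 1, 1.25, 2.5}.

Subinterval widths: 0.5, 0.25, 1.25.
Right endpoints: 1, 1.25, 2.5.
f(1) = 3, f(1.25) = 3.359375, f(2.5) = -1.875.
Sum = Σ Δu_i · f(u_i).
Sum = -0.00390625.

-0.00390625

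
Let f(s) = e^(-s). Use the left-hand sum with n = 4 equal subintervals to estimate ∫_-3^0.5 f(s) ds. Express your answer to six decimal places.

Δs = (0.5 − (-3))/4 = 0.875.
Left endpoints: -3, -2.125, -1.25, -0.375.
f(-3) ≈ 20.085537, f(-2.125) ≈ 8.372897, f(-1.25) ≈ 3.490343, f(-0.375) ≈ 1.454991.
Sum = Δs · [f(-3) + f(-2.125) + f(-1.25) + f(-0.375)].
Sum ≈ 29.228298.

29.228298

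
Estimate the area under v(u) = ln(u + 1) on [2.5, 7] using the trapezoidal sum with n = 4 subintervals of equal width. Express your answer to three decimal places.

Δu = (7 − 2.5)/4 = 1.125.
v(2.5) ≈ 1.253, v(3.625) ≈ 1.531, v(4.75) ≈ 1.749, v(5.875) ≈ 1.928, v(7) ≈ 2.079.
T_4 = (Δu/2)·[v(u_0) + 2v(u_1) + 2v(u_2) + 2v(u_3) + v(u_4)].
Sum ≈ 7.734.

7.734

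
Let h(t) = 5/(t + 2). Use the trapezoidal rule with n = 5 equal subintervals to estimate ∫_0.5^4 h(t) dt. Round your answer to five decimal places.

4.40410

Δt = (4 − 0.5)/5 = 0.7.
h(0.5) = 2, h(1.2) = 1.5625, h(1.9) = 50/39, h(2.6) = 25/23, h(3.3) = 50/53, h(4) = 5/6.
T_5 = (Δt/2)·[h(t_0) + 2h(t_1) + ... + 2h(t_{4}) + h(t_5)].
Sum ≈ 4.40410.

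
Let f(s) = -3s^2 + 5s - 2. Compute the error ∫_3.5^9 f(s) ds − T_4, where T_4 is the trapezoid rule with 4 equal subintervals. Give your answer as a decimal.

5.19921875

Exact integral: ∫_3.5^9 f(s) ds = -525.25.
T_4 = -530.44921875.
Error = -525.25 − (-530.44921875) = 5.19921875.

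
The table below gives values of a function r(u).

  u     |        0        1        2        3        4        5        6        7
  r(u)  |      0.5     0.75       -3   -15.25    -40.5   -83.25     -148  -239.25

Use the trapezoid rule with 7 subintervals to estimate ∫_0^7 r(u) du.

Δu = 1.
T_7 = (1/2)·[0.5 + 2·0.75 + 2·(-3) + 2·(-15.25) + 2·(-40.5) + 2·(-83.25) + 2·(-148) + (-239.25)] = -408.625.

-408.625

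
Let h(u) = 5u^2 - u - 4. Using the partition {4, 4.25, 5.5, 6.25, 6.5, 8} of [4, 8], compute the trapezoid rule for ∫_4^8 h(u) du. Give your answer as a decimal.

711.484375

Subinterval widths: 0.25, 1.25, 0.75, 0.25, 1.5.
h(4) = 72, h(4.25) = 82.0625, h(5.5) = 141.75, h(6.25) = 185.0625, h(6.5) = 200.75, h(8) = 308.
On each subinterval the trapezoid contributes (Δu_i/2)·[h(u_{i-1}) + h(u_i)].
Sum = 711.484375.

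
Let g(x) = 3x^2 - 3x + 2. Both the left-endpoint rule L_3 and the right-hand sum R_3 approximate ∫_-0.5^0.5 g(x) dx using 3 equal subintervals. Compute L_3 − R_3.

1

L_3 ≈ 2.8055556.
R_3 ≈ 1.8055556.
L_3 − R_3 = 1.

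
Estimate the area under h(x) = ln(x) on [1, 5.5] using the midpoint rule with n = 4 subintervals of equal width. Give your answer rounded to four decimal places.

Δx = (5.5 − 1)/4 = 1.125.
Midpoints: 1.5625, 2.6875, 3.8125, 4.9375.
h(1.5625) ≈ 0.4463, h(2.6875) ≈ 0.9886, h(3.8125) ≈ 1.3383, h(4.9375) ≈ 1.5969.
Sum = Δx · [h(1.5625) + h(2.6875) + h(3.8125) + h(4.9375)].
Sum ≈ 4.9163.

4.9163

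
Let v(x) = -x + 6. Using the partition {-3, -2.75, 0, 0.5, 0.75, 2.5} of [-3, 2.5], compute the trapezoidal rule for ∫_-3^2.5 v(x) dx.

34.375

Subinterval widths: 0.25, 2.75, 0.5, 0.25, 1.75.
v(-3) = 9, v(-2.75) = 8.75, v(0) = 6, v(0.5) = 5.5, v(0.75) = 5.25, v(2.5) = 3.5.
On each subinterval the trapezoid contributes (Δx_i/2)·[v(x_{i-1}) + v(x_i)].
Sum = 34.375.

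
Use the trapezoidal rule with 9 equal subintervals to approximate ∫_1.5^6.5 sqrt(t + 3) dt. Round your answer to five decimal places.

Δt = (6.5 − 1.5)/9 = 5/9.
f(1.5) ≈ 2.12132, f(37/18) ≈ 2.24846, f(47/18) ≈ 2.36878, f(19/6) ≈ 2.48328, f(67/18) ≈ 2.59272, f(77/18) ≈ 2.69774, f(29/6) ≈ 2.79881, f(97/18) ≈ 2.89636, f(107/18) ≈ 2.99073, f(6.5) ≈ 3.08221.
T_9 = (Δt/2)·[f(t_0) + 2f(t_1) + ... + 2f(t_{8}) + f(t_9)].
Sum ≈ 13.15479.

13.15479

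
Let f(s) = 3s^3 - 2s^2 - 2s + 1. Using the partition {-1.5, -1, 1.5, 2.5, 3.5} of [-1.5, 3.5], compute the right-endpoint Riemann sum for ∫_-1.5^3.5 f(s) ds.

136.5625

Subinterval widths: 0.5, 2.5, 1, 1.
Right endpoints: -1, 1.5, 2.5, 3.5.
f(-1) = -2, f(1.5) = 3.625, f(2.5) = 30.375, f(3.5) = 98.125.
Sum = Σ Δs_i · f(s_i).
Sum = 136.5625.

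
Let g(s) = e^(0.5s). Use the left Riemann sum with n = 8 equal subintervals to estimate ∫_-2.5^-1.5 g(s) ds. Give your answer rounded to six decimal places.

0.360228

Δs = (-1.5 − (-2.5))/8 = 0.125.
Left endpoints: -2.5, -2.375, -2.25, -2.125, -2, -1.875, -1.75, -1.625.
g(-2.5) ≈ 0.286505, g(-2.375) ≈ 0.304983, g(-2.25) ≈ 0.324652, g(-2.125) ≈ 0.345591, g(-2) ≈ 0.367879, g(-1.875) ≈ 0.391606, g(-1.75) ≈ 0.416862, g(-1.625) ≈ 0.443747.
Sum = Δs · [g(-2.5) + g(-2.375) + g(-2.25) + ...].
Sum ≈ 0.360228.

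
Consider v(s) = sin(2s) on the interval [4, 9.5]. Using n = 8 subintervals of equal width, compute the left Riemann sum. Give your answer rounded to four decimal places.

Δs = (9.5 − 4)/8 = 0.6875.
Left endpoints: 4, 4.6875, 5.375, 6.0625, 6.75, 7.4375, 8.125, 8.8125.
v(4) ≈ 0.9894, v(4.6875) ≈ 0.0498, v(5.375) ≈ -0.9700, v(6.0625) ≈ -0.4272, v(6.75) ≈ 0.8038, v(7.4375) ≈ 0.7399, v(8.125) ≈ -0.5159, v(8.8125) ≈ -0.9407.
Sum = Δs · [v(4) + v(4.6875) + v(5.375) + ...].
Sum ≈ -0.1862.

-0.1862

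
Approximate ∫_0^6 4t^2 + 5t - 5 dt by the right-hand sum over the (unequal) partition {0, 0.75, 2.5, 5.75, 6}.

606.875

Subinterval widths: 0.75, 1.75, 3.25, 0.25.
Right endpoints: 0.75, 2.5, 5.75, 6.
f(0.75) = 1, f(2.5) = 32.5, f(5.75) = 156, f(6) = 169.
Sum = Σ Δt_i · f(t_i).
Sum = 606.875.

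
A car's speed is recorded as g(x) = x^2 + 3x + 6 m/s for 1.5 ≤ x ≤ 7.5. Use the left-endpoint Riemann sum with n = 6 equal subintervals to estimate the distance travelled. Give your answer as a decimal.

221.5

Δx = (7.5 − 1.5)/6 = 1.
Left endpoints: 1.5, 2.5, 3.5, 4.5, 5.5, 6.5.
g(1.5) = 12.75, g(2.5) = 19.75, g(3.5) = 28.75, g(4.5) = 39.75, g(5.5) = 52.75, g(6.5) = 67.75.
Sum = Δx · [g(1.5) + g(2.5) + g(3.5) + ...].
Sum = 221.5.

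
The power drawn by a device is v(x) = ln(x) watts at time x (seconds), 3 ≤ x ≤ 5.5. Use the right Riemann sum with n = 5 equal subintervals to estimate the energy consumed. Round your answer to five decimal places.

3.72866

Δx = (5.5 − 3)/5 = 0.5.
Right endpoints: 3.5, 4, 4.5, 5, 5.5.
v(3.5) ≈ 1.25276, v(4) ≈ 1.38629, v(4.5) ≈ 1.50408, v(5) ≈ 1.60944, v(5.5) ≈ 1.70475.
Sum = Δx · [v(3.5) + v(4) + v(4.5) + v(5) + v(5.5)].
Sum ≈ 3.72866.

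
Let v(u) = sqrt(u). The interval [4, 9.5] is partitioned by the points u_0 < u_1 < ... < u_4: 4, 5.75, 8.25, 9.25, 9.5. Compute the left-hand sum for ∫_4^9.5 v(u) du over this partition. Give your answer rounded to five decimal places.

Subinterval widths: 1.75, 2.5, 1, 0.25.
Left endpoints: 4, 5.75, 8.25, 9.25.
v(4) ≈ 2.00000, v(5.75) ≈ 2.39792, v(8.25) ≈ 2.87228, v(9.25) ≈ 3.04138.
Sum = Σ Δu_i · v(u_i).
Sum ≈ 13.12742.

13.12742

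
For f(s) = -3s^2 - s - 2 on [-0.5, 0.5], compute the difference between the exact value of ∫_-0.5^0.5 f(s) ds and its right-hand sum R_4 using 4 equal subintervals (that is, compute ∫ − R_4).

Exact integral: ∫_-0.5^0.5 f(s) ds = -2.25.
R_4 = -2.40625.
Error = -2.25 − (-2.40625) = 0.15625.

0.15625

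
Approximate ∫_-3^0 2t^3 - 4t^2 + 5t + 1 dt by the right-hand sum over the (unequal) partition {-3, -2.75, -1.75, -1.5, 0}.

Subinterval widths: 0.25, 1, 0.25, 1.5.
Right endpoints: -2.75, -1.75, -1.5, 0.
f(-2.75) = -84.59375, f(-1.75) = -30.71875, f(-1.5) = -22.25, f(0) = 1.
Sum = Σ Δt_i · f(t_i).
Sum = -55.9296875.

-55.9296875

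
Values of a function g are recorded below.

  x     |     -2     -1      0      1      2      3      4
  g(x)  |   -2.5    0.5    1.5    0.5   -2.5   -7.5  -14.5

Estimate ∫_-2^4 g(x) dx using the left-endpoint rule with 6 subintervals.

Δx = 1.
Sum = 1·[(-2.5) + 0.5 + 1.5 + 0.5 + (-2.5) + (-7.5)] = -10.

-10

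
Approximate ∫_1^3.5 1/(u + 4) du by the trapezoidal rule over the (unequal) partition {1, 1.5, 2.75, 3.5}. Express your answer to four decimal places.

0.4072

Subinterval widths: 0.5, 1.25, 0.75.
f(1) = 0.2, f(1.5) = 2/11, f(2.75) = 4/27, f(3.5) = 2/15.
On each subinterval the trapezoid contributes (Δu_i/2)·[f(u_{i-1}) + f(u_i)].
Sum ≈ 0.4072.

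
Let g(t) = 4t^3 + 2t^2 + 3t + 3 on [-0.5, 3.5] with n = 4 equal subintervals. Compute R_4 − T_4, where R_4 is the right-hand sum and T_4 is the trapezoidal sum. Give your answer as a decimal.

R_4 = 326.
T_4 = 222.
R_4 − T_4 = 104.

104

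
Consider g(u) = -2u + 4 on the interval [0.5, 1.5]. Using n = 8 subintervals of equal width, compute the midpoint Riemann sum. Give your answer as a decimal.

Δu = (1.5 − 0.5)/8 = 0.125.
Midpoints: 0.5625, 0.6875, 0.8125, 0.9375, 1.0625, 1.1875, 1.3125, 1.4375.
g(0.5625) = 2.875, g(0.6875) = 2.625, g(0.8125) = 2.375, g(0.9375) = 2.125, g(1.0625) = 1.875, g(1.1875) = 1.625, g(1.3125) = 1.375, g(1.4375) = 1.125.
Sum = Δu · [g(0.5625) + g(0.6875) + g(0.8125) + ...].
Sum = 2.

2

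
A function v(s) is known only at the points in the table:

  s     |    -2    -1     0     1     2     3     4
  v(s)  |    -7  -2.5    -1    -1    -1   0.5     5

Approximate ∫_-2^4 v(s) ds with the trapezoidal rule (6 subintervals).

-6

Δs = 1.
T_6 = (1/2)·[(-7) + 2·(-2.5) + 2·(-1) + 2·(-1) + 2·(-1) + 2·0.5 + 5] = -6.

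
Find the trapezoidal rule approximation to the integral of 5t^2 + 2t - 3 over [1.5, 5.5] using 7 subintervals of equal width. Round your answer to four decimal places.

Δt = (5.5 − 1.5)/7 = 4/7.
f(1.5) = 11.25, f(29/14) = 4429/196, f(37/14) = 7293/196, f(45/14) = 10797/196, f(53/14) = 14941/196, f(61/14) = 19725/196, f(69/14) = 25149/196, f(5.5) = 159.25.
T_7 = (Δt/2)·[f(t_0) + 2f(t_1) + ... + 2f(t_{6}) + f(t_7)].
Sum ≈ 288.7551.

288.7551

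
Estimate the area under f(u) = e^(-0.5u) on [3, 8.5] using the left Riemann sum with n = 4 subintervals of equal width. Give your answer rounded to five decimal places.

Δu = (8.5 − 3)/4 = 1.375.
Left endpoints: 3, 4.375, 5.75, 7.125.
f(3) ≈ 0.22313, f(4.375) ≈ 0.11220, f(5.75) ≈ 0.05642, f(7.125) ≈ 0.02837.
Sum = Δu · [f(3) + f(4.375) + f(5.75) + f(7.125)].
Sum ≈ 0.57765.

0.57765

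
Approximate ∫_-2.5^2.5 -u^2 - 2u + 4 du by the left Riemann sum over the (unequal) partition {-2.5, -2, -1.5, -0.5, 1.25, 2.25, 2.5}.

14.984375

Subinterval widths: 0.5, 0.5, 1, 1.75, 1, 0.25.
Left endpoints: -2.5, -2, -1.5, -0.5, 1.25, 2.25.
f(-2.5) = 2.75, f(-2) = 4, f(-1.5) = 4.75, f(-0.5) = 4.75, f(1.25) = -0.0625, f(2.25) = -5.5625.
Sum = Σ Δu_i · f(u_i).
Sum = 14.984375.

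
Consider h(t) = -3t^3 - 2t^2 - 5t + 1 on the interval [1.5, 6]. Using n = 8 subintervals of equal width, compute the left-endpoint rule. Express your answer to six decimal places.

-993.596924

Δt = (6 − 1.5)/8 = 0.5625.
Left endpoints: 1.5, 2.0625, 2.625, 3.1875, 3.75, 4.3125, 4.875, 5.4375.
h(1.5) = -21.125, h(2.0625) = -180803/4096, h(2.625) = -41047/512, h(3.1875) = -542369/4096, h(3.75) = -204.078125, h(4.3125) = -1222103/4096, h(4.875) = -214261/512, h(5.4375) = -2324981/4096.
Sum = Δt · [h(1.5) + h(2.0625) + h(2.625) + ...].
Sum ≈ -993.596924.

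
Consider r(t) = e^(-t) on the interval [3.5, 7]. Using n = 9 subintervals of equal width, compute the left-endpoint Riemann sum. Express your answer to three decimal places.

Δt = (7 − 3.5)/9 = 7/18.
Left endpoints: 3.5, 35/9, 77/18, 14/3, 91/18, 49/9, 35/6, 56/9, 119/18.
r(3.5) ≈ 0.030, r(35/9) ≈ 0.020, r(77/18) ≈ 0.014, r(14/3) ≈ 0.009, r(91/18) ≈ 0.006, r(49/9) ≈ 0.004, r(35/6) ≈ 0.003, r(56/9) ≈ 0.002, r(119/18) ≈ 0.001.
Sum = Δt · [r(3.5) + r(35/9) + r(77/18) + ...].
Sum ≈ 0.035.

0.035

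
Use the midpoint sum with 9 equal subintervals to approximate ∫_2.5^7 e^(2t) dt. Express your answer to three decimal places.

576888.651

Δt = (7 − 2.5)/9 = 0.5.
Midpoints: 2.75, 3.25, 3.75, 4.25, 4.75, 5.25, 5.75, 6.25, 6.75.
f(2.75) ≈ 244.692, f(3.25) ≈ 665.142, f(3.75) ≈ 1808.042, f(4.25) ≈ 4914.769, f(4.75) ≈ 13359.727, f(5.25) ≈ 36315.503, f(5.75) ≈ 98715.771, f(6.25) ≈ 268337.287, f(6.75) ≈ 729416.370.
Sum = Δt · [f(2.75) + f(3.25) + f(3.75) + ...].
Sum ≈ 576888.651.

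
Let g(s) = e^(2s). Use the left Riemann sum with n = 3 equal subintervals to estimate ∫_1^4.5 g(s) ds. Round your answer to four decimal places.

Δs = (4.5 − 1)/3 = 7/6.
Left endpoints: 1, 13/6, 10/3.
g(1) ≈ 7.3891, g(13/6) ≈ 76.1979, g(10/3) ≈ 785.7720.
Sum = Δs · [g(1) + g(13/6) + g(10/3)].
Sum ≈ 1014.2521.

1014.2521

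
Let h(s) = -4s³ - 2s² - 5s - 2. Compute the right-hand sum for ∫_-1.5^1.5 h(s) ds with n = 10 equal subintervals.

-16.89

Δs = (1.5 − (-1.5))/10 = 0.3.
Right endpoints: -1.2, -0.9, -0.6, -0.3, 0, 0.3, 0.6, 0.9, 1.2, 1.5.
h(-1.2) = 8.032, h(-0.9) = 3.796, h(-0.6) = 1.144, h(-0.3) = -0.572, h(0) = -2, h(0.3) = -3.788, h(0.6) = -6.584, h(0.9) = -11.036, h(1.2) = -17.792, h(1.5) = -27.5.
Sum = Δs · [h(-1.2) + h(-0.9) + h(-0.6) + ...].
Sum = -16.89.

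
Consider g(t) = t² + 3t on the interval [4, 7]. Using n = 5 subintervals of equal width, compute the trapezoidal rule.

142.68

Δt = (7 − 4)/5 = 0.6.
g(4) = 28, g(4.6) = 34.96, g(5.2) = 42.64, g(5.8) = 51.04, g(6.4) = 60.16, g(7) = 70.
T_5 = (Δt/2)·[g(t_0) + 2g(t_1) + ... + 2g(t_{4}) + g(t_5)].
Sum = 142.68.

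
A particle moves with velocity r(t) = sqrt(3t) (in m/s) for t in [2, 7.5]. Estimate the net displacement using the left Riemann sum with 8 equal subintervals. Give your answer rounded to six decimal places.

19.650928

Δt = (7.5 − 2)/8 = 0.6875.
Left endpoints: 2, 2.6875, 3.375, 4.0625, 4.75, 5.4375, 6.125, 6.8125.
r(2) ≈ 2.449490, r(2.6875) ≈ 2.839454, r(3.375) ≈ 3.181981, r(4.0625) ≈ 3.491060, r(4.75) ≈ 3.774917, r(5.4375) ≈ 4.038874, r(6.125) ≈ 4.286607, r(6.8125) ≈ 4.520785.
Sum = Δt · [r(2) + r(2.6875) + r(3.375) + ...].
Sum ≈ 19.650928.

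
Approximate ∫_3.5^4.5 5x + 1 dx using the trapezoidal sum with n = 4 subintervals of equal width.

Δx = (4.5 − 3.5)/4 = 0.25.
f(3.5) = 18.5, f(3.75) = 19.75, f(4) = 21, f(4.25) = 22.25, f(4.5) = 23.5.
T_4 = (Δx/2)·[f(x_0) + 2f(x_1) + 2f(x_2) + 2f(x_3) + f(x_4)].
Sum = 21.

21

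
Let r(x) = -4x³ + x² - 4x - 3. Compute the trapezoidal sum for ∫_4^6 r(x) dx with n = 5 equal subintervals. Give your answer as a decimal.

Δx = (6 − 4)/5 = 0.4.
r(4) = -259, r(4.4) = -341.976, r(4.8) = -441.528, r(5.2) = -559.192, r(5.6) = -696.504, r(6) = -855.
T_5 = (Δx/2)·[r(x_0) + 2r(x_1) + ... + 2r(x_{4}) + r(x_5)].
Sum = -1038.48.

-1038.48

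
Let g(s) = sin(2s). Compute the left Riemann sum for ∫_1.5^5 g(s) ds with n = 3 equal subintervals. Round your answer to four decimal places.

0.3620

Δs = (5 − 1.5)/3 = 7/6.
Left endpoints: 1.5, 8/3, 23/6.
g(1.5) ≈ 0.1411, g(8/3) ≈ -0.8133, g(23/6) ≈ 0.9825.
Sum = Δs · [g(1.5) + g(8/3) + g(23/6)].
Sum ≈ 0.3620.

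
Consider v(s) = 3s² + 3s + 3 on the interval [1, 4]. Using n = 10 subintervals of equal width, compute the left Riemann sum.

86.535

Δs = (4 − 1)/10 = 0.3.
Left endpoints: 1, 1.3, 1.6, 1.9, 2.2, 2.5, 2.8, 3.1, 3.4, 3.7.
v(1) = 9, v(1.3) = 11.97, v(1.6) = 15.48, v(1.9) = 19.53, v(2.2) = 24.12, v(2.5) = 29.25, v(2.8) = 34.92, v(3.1) = 41.13, v(3.4) = 47.88, v(3.7) = 55.17.
Sum = Δs · [v(1) + v(1.3) + v(1.6) + ...].
Sum = 86.535.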